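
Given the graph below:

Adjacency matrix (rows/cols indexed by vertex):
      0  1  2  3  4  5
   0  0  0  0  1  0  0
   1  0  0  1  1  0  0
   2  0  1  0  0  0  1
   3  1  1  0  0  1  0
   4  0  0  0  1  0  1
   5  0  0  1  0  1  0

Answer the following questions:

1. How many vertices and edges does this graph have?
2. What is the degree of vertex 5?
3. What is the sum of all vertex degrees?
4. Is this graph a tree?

Count: 6 vertices, 6 edges.
Vertex 5 has neighbors [2, 4], degree = 2.
Handshaking lemma: 2 * 6 = 12.
A tree on 6 vertices has 5 edges. This graph has 6 edges (1 extra). Not a tree.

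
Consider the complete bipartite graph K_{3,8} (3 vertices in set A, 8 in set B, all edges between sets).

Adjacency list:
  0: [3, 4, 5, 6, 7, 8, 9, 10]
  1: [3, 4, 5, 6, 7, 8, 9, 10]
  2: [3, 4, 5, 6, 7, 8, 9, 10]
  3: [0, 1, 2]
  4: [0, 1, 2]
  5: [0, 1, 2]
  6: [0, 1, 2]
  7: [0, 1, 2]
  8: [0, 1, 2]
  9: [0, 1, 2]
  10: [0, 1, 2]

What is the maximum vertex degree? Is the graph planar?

Set-A vertices have degree 8; set-B vertices have degree 3. Maximum degree = max(3,8) = 8.
K_{3,8} contains K_{3,3} as a subgraph (since both sides have >= 3 vertices); by Kuratowski's theorem it is not planar.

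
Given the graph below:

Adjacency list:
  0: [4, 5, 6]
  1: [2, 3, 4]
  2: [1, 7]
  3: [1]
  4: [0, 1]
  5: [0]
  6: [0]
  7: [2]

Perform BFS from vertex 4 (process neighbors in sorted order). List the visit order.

BFS from vertex 4 (neighbors processed in ascending order):
Visit order: 4, 0, 1, 5, 6, 2, 3, 7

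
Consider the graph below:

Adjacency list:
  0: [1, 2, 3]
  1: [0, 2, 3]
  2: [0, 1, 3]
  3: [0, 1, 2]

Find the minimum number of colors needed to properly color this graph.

The graph has a maximum clique of size 4 (lower bound on chromatic number).
A valid 4-coloring: {0: 0, 1: 1, 2: 2, 3: 3}.
Chromatic number = 4.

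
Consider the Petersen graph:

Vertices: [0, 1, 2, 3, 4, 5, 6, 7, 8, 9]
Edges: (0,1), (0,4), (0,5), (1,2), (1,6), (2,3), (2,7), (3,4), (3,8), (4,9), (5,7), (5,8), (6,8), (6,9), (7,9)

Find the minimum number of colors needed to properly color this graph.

The Petersen graph contains odd cycles (e.g. the outer 5-cycle), so chi >= 3.
A proper 3-coloring exists (it is a well-known 3-chromatic graph).
Chromatic number = 3.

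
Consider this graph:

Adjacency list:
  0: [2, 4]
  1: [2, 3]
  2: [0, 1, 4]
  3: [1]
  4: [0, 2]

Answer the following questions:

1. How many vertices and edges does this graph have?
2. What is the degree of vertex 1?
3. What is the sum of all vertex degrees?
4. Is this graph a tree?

Count: 5 vertices, 5 edges.
Vertex 1 has neighbors [2, 3], degree = 2.
Handshaking lemma: 2 * 5 = 10.
A tree on 5 vertices has 4 edges. This graph has 5 edges (1 extra). Not a tree.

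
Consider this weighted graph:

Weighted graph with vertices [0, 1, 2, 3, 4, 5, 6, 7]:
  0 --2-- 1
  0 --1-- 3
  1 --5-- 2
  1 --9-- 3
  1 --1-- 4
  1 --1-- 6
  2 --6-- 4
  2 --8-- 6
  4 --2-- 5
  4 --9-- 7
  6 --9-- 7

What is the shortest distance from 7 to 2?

Using Dijkstra's algorithm from vertex 7:
Shortest path: 7 -> 4 -> 2
Total weight: 9 + 6 = 15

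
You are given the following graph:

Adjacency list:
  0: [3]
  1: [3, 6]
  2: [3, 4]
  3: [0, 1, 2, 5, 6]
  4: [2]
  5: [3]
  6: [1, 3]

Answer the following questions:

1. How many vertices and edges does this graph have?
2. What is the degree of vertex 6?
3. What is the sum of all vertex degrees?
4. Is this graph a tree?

Count: 7 vertices, 7 edges.
Vertex 6 has neighbors [1, 3], degree = 2.
Handshaking lemma: 2 * 7 = 14.
A tree on 7 vertices has 6 edges. This graph has 7 edges (1 extra). Not a tree.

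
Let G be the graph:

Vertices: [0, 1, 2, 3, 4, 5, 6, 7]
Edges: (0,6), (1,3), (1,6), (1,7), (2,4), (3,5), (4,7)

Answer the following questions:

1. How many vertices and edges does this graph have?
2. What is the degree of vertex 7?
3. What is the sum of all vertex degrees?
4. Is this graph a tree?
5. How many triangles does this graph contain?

Count: 8 vertices, 7 edges.
Vertex 7 has neighbors [1, 4], degree = 2.
Handshaking lemma: 2 * 7 = 14.
A graph is a tree iff it is connected and has exactly n-1 edges. This graph is connected (all 8 vertices in one component) and has 8-1 = 7 edges. It is a tree.
Number of triangles = 0.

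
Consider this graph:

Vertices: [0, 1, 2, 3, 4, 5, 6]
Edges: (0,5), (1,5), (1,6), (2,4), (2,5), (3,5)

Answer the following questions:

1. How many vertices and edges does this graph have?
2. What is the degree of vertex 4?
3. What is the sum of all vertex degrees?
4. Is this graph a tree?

Count: 7 vertices, 6 edges.
Vertex 4 has neighbors [2], degree = 1.
Handshaking lemma: 2 * 6 = 12.
A graph is a tree iff it is connected and has exactly n-1 edges. This graph is connected (all 7 vertices in one component) and has 7-1 = 6 edges. It is a tree.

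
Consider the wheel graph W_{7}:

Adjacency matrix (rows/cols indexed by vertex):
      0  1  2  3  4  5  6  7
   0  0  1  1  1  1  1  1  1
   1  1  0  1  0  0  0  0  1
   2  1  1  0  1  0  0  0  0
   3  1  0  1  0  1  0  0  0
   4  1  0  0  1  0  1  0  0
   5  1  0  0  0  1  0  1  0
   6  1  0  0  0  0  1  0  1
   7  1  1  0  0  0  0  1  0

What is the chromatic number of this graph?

W_{7} = C_{7} plus a hub adjacent to every cycle vertex.
The outer cycle needs 3 colors (odd cycle); the hub is adjacent to all of them so needs a fresh color.
Chromatic number = 3 + 1 = 4.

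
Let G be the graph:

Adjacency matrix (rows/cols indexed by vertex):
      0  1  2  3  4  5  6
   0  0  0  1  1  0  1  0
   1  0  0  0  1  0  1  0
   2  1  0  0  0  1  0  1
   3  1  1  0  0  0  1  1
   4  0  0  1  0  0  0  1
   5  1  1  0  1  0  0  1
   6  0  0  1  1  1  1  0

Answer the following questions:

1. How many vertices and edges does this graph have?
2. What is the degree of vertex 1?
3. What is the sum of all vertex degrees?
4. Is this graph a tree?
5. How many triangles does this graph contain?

Count: 7 vertices, 11 edges.
Vertex 1 has neighbors [3, 5], degree = 2.
Handshaking lemma: 2 * 11 = 22.
A tree on 7 vertices has 6 edges. This graph has 11 edges (5 extra). Not a tree.
Number of triangles = 4.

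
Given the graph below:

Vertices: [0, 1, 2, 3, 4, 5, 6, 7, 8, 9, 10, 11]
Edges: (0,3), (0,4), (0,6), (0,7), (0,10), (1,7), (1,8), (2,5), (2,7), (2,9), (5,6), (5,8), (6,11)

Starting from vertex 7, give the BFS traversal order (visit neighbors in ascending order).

BFS from vertex 7 (neighbors processed in ascending order):
Visit order: 7, 0, 1, 2, 3, 4, 6, 10, 8, 5, 9, 11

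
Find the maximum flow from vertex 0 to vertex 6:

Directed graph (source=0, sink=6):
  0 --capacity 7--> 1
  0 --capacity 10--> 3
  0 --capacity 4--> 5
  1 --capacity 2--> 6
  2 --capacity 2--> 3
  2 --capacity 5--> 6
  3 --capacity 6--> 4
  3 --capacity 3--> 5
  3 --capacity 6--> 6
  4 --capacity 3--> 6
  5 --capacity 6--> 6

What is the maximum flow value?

Computing max flow:
  Flow on (0->1): 2/7
  Flow on (0->3): 10/10
  Flow on (0->5): 4/4
  Flow on (1->6): 2/2
  Flow on (3->4): 3/6
  Flow on (3->5): 1/3
  Flow on (3->6): 6/6
  Flow on (4->6): 3/3
  Flow on (5->6): 5/6
Maximum flow = 16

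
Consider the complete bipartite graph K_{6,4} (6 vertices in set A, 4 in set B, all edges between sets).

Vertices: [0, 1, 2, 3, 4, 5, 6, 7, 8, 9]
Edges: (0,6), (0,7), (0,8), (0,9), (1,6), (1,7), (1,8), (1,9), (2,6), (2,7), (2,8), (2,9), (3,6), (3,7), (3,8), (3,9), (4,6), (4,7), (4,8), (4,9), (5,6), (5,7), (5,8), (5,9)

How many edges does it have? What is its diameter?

K_{6,4} has 6 * 4 = 24 edges.
Any vertex reaches any opposite-side vertex in 1 step; same-side vertices reach in 2 steps via any opposite-side vertex.
Diameter = 2.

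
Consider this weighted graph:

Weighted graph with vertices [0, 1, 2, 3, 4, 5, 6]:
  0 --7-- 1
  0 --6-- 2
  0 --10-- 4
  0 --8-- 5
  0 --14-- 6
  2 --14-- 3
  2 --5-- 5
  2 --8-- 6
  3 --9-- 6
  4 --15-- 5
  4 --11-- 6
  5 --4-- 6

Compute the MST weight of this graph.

Applying Kruskal's algorithm (sort edges by weight, add if no cycle):
  Add (5,6) w=4
  Add (2,5) w=5
  Add (0,2) w=6
  Add (0,1) w=7
  Skip (0,5) w=8 (creates cycle)
  Skip (2,6) w=8 (creates cycle)
  Add (3,6) w=9
  Add (0,4) w=10
  Skip (4,6) w=11 (creates cycle)
  Skip (0,6) w=14 (creates cycle)
  Skip (2,3) w=14 (creates cycle)
  Skip (4,5) w=15 (creates cycle)
MST weight = 41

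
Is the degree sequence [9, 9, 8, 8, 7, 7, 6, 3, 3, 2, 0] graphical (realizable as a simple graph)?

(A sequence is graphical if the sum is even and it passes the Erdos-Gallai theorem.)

Sum of degrees = 62. Sum is even but fails Erdos-Gallai. The sequence is NOT graphical.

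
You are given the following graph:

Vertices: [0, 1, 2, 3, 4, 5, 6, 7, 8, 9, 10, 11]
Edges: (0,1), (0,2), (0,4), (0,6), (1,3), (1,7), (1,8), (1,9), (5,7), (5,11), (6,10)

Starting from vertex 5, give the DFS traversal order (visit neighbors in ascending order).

DFS from vertex 5 (neighbors processed in ascending order):
Visit order: 5, 7, 1, 0, 2, 4, 6, 10, 3, 8, 9, 11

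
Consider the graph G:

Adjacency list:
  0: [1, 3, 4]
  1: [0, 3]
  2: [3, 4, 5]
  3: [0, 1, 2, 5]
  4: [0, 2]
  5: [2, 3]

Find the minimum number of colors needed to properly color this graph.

The graph has a maximum clique of size 3 (lower bound on chromatic number).
A valid 3-coloring: {0: 1, 1: 2, 2: 1, 3: 0, 4: 0, 5: 2}.
Chromatic number = 3.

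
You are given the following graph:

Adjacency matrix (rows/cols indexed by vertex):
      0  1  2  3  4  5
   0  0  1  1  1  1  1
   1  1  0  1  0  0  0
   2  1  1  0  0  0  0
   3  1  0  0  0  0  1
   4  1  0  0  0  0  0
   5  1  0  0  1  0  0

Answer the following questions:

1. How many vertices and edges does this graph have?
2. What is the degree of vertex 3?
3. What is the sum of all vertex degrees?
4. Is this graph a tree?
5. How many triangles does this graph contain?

Count: 6 vertices, 7 edges.
Vertex 3 has neighbors [0, 5], degree = 2.
Handshaking lemma: 2 * 7 = 14.
A tree on 6 vertices has 5 edges. This graph has 7 edges (2 extra). Not a tree.
Number of triangles = 2.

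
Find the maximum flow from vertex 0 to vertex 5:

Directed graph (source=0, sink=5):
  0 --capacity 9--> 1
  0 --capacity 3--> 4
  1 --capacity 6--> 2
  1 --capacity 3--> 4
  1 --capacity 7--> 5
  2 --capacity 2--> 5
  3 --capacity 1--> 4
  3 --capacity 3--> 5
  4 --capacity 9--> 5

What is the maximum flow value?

Computing max flow:
  Flow on (0->1): 9/9
  Flow on (0->4): 3/3
  Flow on (1->2): 2/6
  Flow on (1->5): 7/7
  Flow on (2->5): 2/2
  Flow on (4->5): 3/9
Maximum flow = 12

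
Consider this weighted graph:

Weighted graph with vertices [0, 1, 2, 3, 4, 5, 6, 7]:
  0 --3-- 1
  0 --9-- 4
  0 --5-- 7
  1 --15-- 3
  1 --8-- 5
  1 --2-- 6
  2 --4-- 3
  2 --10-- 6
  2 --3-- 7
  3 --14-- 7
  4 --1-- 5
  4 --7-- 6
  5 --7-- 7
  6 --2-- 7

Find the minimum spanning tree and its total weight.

Applying Kruskal's algorithm (sort edges by weight, add if no cycle):
  Add (4,5) w=1
  Add (1,6) w=2
  Add (6,7) w=2
  Add (0,1) w=3
  Add (2,7) w=3
  Add (2,3) w=4
  Skip (0,7) w=5 (creates cycle)
  Add (4,6) w=7
  Skip (5,7) w=7 (creates cycle)
  Skip (1,5) w=8 (creates cycle)
  Skip (0,4) w=9 (creates cycle)
  Skip (2,6) w=10 (creates cycle)
  Skip (3,7) w=14 (creates cycle)
  Skip (1,3) w=15 (creates cycle)
MST weight = 22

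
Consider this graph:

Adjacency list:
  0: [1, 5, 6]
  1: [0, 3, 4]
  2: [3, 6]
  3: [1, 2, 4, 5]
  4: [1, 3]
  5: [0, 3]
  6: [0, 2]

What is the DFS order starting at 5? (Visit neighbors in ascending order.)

DFS from vertex 5 (neighbors processed in ascending order):
Visit order: 5, 0, 1, 3, 2, 6, 4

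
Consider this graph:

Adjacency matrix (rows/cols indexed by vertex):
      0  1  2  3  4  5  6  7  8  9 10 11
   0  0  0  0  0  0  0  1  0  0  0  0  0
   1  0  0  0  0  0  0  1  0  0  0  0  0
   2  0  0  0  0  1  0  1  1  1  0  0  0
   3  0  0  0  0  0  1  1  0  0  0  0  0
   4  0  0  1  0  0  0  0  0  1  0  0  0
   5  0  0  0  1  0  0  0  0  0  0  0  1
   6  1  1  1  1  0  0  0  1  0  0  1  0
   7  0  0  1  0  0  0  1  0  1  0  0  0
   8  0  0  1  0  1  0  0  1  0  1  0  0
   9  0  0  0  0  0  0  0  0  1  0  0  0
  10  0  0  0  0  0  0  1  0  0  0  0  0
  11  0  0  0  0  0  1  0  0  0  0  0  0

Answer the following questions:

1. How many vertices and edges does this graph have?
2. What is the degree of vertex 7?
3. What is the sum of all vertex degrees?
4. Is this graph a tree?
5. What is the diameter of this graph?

Count: 12 vertices, 14 edges.
Vertex 7 has neighbors [2, 6, 8], degree = 3.
Handshaking lemma: 2 * 14 = 28.
A tree on 12 vertices has 11 edges. This graph has 14 edges (3 extra). Not a tree.
Diameter (longest shortest path) = 6.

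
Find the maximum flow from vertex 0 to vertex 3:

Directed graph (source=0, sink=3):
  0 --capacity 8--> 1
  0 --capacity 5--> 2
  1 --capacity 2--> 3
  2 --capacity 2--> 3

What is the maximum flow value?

Computing max flow:
  Flow on (0->1): 2/8
  Flow on (0->2): 2/5
  Flow on (1->3): 2/2
  Flow on (2->3): 2/2
Maximum flow = 4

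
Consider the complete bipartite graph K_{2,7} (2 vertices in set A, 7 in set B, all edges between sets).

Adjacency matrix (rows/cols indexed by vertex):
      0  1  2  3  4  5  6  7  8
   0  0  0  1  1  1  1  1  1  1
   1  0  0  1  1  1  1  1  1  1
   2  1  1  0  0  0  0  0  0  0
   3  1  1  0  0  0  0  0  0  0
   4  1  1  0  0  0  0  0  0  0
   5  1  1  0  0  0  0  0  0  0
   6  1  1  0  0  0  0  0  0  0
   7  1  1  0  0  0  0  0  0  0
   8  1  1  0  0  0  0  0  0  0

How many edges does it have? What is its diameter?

K_{2,7} has 2 * 7 = 14 edges.
Any vertex reaches any opposite-side vertex in 1 step; same-side vertices reach in 2 steps via any opposite-side vertex.
Diameter = 2.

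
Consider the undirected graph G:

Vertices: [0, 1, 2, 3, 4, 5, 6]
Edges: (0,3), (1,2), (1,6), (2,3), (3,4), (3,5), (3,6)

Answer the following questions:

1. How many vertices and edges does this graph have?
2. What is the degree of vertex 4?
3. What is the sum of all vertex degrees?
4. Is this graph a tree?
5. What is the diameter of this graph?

Count: 7 vertices, 7 edges.
Vertex 4 has neighbors [3], degree = 1.
Handshaking lemma: 2 * 7 = 14.
A tree on 7 vertices has 6 edges. This graph has 7 edges (1 extra). Not a tree.
Diameter (longest shortest path) = 3.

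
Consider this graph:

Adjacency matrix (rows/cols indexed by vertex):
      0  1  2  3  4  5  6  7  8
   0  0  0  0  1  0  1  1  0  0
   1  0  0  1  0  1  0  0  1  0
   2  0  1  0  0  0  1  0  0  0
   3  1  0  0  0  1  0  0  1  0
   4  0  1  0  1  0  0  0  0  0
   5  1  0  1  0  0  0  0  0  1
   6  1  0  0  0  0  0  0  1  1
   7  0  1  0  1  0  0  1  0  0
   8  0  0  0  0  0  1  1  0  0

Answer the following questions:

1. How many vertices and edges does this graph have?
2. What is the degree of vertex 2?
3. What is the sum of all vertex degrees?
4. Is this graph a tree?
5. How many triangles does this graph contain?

Count: 9 vertices, 12 edges.
Vertex 2 has neighbors [1, 5], degree = 2.
Handshaking lemma: 2 * 12 = 24.
A tree on 9 vertices has 8 edges. This graph has 12 edges (4 extra). Not a tree.
Number of triangles = 0.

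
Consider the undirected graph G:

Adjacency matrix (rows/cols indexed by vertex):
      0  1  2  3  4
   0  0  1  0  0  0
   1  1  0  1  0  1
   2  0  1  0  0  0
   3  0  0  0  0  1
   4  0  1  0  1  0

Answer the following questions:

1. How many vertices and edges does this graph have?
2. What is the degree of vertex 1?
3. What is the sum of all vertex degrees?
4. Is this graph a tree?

Count: 5 vertices, 4 edges.
Vertex 1 has neighbors [0, 2, 4], degree = 3.
Handshaking lemma: 2 * 4 = 8.
A graph is a tree iff it is connected and has exactly n-1 edges. This graph is connected (all 5 vertices in one component) and has 5-1 = 4 edges. It is a tree.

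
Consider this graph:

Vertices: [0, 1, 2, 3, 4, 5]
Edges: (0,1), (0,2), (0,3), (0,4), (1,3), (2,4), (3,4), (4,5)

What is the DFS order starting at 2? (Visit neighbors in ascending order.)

DFS from vertex 2 (neighbors processed in ascending order):
Visit order: 2, 0, 1, 3, 4, 5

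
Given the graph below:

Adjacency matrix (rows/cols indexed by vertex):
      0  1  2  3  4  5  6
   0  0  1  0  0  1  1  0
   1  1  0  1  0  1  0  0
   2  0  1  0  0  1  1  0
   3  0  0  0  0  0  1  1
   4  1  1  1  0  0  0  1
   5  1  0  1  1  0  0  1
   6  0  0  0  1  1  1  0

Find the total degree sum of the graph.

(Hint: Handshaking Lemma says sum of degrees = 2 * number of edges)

Count edges: 11 edges.
By Handshaking Lemma: sum of degrees = 2 * 11 = 22.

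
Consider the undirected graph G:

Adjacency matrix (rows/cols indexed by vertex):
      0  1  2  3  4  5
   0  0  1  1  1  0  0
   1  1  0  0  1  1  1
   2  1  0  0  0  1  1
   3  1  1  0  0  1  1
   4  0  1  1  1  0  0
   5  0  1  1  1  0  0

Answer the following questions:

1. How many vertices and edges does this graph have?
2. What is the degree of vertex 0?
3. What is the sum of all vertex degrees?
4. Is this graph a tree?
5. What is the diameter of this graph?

Count: 6 vertices, 10 edges.
Vertex 0 has neighbors [1, 2, 3], degree = 3.
Handshaking lemma: 2 * 10 = 20.
A tree on 6 vertices has 5 edges. This graph has 10 edges (5 extra). Not a tree.
Diameter (longest shortest path) = 2.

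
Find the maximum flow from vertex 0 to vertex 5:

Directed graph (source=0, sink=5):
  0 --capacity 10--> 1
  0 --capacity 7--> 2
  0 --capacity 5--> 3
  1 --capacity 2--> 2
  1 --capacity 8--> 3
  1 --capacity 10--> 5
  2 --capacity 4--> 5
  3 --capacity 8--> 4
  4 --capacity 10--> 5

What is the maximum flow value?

Computing max flow:
  Flow on (0->1): 10/10
  Flow on (0->2): 4/7
  Flow on (0->3): 5/5
  Flow on (1->5): 10/10
  Flow on (2->5): 4/4
  Flow on (3->4): 5/8
  Flow on (4->5): 5/10
Maximum flow = 19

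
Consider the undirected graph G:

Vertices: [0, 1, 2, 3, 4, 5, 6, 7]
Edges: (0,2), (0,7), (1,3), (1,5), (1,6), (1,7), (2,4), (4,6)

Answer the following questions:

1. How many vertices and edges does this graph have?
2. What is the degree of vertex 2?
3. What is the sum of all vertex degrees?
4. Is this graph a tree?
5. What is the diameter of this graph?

Count: 8 vertices, 8 edges.
Vertex 2 has neighbors [0, 4], degree = 2.
Handshaking lemma: 2 * 8 = 16.
A tree on 8 vertices has 7 edges. This graph has 8 edges (1 extra). Not a tree.
Diameter (longest shortest path) = 4.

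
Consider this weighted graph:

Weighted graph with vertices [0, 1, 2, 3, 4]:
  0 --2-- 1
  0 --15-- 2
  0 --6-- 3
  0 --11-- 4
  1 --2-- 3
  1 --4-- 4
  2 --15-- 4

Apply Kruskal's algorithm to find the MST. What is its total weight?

Applying Kruskal's algorithm (sort edges by weight, add if no cycle):
  Add (0,1) w=2
  Add (1,3) w=2
  Add (1,4) w=4
  Skip (0,3) w=6 (creates cycle)
  Skip (0,4) w=11 (creates cycle)
  Add (0,2) w=15
  Skip (2,4) w=15 (creates cycle)
MST weight = 23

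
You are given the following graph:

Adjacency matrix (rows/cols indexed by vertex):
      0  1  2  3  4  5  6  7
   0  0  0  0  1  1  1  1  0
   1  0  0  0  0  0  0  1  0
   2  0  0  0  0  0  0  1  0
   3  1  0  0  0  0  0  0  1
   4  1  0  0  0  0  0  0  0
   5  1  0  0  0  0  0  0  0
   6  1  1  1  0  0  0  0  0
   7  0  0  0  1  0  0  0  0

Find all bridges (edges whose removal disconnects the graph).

A bridge is an edge whose removal increases the number of connected components.
Bridges found: (0,3), (0,4), (0,5), (0,6), (1,6), (2,6), (3,7)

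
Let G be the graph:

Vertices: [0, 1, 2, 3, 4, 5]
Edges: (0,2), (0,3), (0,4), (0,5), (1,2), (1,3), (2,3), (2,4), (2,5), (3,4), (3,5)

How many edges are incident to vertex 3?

Vertex 3 has neighbors [0, 1, 2, 4, 5], so deg(3) = 5.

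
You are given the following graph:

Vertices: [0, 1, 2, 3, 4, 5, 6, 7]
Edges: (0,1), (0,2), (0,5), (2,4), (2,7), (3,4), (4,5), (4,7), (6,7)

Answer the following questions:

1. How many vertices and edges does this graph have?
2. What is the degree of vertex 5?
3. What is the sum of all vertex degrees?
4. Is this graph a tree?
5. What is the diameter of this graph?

Count: 8 vertices, 9 edges.
Vertex 5 has neighbors [0, 4], degree = 2.
Handshaking lemma: 2 * 9 = 18.
A tree on 8 vertices has 7 edges. This graph has 9 edges (2 extra). Not a tree.
Diameter (longest shortest path) = 4.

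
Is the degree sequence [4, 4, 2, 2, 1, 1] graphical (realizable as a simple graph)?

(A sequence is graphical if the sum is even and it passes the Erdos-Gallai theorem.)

Sum of degrees = 14. Sum is even and passes Erdos-Gallai. The sequence IS graphical.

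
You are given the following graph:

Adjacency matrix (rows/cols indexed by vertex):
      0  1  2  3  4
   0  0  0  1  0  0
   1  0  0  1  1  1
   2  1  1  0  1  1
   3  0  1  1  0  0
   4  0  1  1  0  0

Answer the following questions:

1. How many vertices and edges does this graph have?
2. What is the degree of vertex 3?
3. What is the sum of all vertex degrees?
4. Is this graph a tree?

Count: 5 vertices, 6 edges.
Vertex 3 has neighbors [1, 2], degree = 2.
Handshaking lemma: 2 * 6 = 12.
A tree on 5 vertices has 4 edges. This graph has 6 edges (2 extra). Not a tree.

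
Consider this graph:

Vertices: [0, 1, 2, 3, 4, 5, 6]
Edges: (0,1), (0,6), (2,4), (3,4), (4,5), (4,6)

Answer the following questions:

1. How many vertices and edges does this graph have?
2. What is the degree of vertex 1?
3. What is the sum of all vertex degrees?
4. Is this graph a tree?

Count: 7 vertices, 6 edges.
Vertex 1 has neighbors [0], degree = 1.
Handshaking lemma: 2 * 6 = 12.
A graph is a tree iff it is connected and has exactly n-1 edges. This graph is connected (all 7 vertices in one component) and has 7-1 = 6 edges. It is a tree.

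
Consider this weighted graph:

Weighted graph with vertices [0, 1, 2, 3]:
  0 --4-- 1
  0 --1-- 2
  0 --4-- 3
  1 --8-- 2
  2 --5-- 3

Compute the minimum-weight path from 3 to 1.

Using Dijkstra's algorithm from vertex 3:
Shortest path: 3 -> 0 -> 1
Total weight: 4 + 4 = 8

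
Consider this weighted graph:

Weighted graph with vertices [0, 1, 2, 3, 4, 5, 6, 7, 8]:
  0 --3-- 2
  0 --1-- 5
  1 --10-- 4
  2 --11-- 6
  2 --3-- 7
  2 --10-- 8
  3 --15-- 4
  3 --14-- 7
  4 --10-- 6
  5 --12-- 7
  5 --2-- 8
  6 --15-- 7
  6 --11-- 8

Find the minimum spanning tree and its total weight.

Applying Kruskal's algorithm (sort edges by weight, add if no cycle):
  Add (0,5) w=1
  Add (5,8) w=2
  Add (0,2) w=3
  Add (2,7) w=3
  Add (1,4) w=10
  Skip (2,8) w=10 (creates cycle)
  Add (4,6) w=10
  Add (2,6) w=11
  Skip (6,8) w=11 (creates cycle)
  Skip (5,7) w=12 (creates cycle)
  Add (3,7) w=14
  Skip (3,4) w=15 (creates cycle)
  Skip (6,7) w=15 (creates cycle)
MST weight = 54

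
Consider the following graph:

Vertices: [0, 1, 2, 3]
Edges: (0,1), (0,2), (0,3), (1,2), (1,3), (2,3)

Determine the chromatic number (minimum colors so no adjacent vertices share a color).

The graph has a maximum clique of size 4 (lower bound on chromatic number).
A valid 4-coloring: {0: 0, 1: 1, 2: 2, 3: 3}.
Chromatic number = 4.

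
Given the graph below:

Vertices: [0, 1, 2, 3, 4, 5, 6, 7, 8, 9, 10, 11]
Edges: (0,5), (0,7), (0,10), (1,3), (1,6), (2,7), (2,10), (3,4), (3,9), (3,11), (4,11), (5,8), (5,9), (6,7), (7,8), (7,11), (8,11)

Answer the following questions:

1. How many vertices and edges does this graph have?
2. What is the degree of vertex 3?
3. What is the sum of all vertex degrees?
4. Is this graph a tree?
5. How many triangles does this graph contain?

Count: 12 vertices, 17 edges.
Vertex 3 has neighbors [1, 4, 9, 11], degree = 4.
Handshaking lemma: 2 * 17 = 34.
A tree on 12 vertices has 11 edges. This graph has 17 edges (6 extra). Not a tree.
Number of triangles = 2.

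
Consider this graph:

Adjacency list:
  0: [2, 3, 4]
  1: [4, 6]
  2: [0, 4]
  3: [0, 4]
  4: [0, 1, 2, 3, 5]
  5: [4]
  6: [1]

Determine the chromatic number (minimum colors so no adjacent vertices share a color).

The graph has a maximum clique of size 3 (lower bound on chromatic number).
A valid 3-coloring: {0: 1, 1: 1, 2: 2, 3: 2, 4: 0, 5: 1, 6: 0}.
Chromatic number = 3.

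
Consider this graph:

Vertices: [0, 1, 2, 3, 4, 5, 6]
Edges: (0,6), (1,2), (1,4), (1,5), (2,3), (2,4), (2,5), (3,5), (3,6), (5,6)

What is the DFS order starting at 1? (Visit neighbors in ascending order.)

DFS from vertex 1 (neighbors processed in ascending order):
Visit order: 1, 2, 3, 5, 6, 0, 4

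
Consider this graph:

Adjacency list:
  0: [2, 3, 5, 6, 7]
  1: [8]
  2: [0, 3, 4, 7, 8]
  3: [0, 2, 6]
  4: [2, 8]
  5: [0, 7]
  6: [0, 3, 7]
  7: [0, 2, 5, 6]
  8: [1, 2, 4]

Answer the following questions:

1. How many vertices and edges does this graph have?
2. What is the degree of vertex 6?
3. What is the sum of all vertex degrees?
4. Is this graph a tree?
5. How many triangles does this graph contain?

Count: 9 vertices, 14 edges.
Vertex 6 has neighbors [0, 3, 7], degree = 3.
Handshaking lemma: 2 * 14 = 28.
A tree on 9 vertices has 8 edges. This graph has 14 edges (6 extra). Not a tree.
Number of triangles = 6.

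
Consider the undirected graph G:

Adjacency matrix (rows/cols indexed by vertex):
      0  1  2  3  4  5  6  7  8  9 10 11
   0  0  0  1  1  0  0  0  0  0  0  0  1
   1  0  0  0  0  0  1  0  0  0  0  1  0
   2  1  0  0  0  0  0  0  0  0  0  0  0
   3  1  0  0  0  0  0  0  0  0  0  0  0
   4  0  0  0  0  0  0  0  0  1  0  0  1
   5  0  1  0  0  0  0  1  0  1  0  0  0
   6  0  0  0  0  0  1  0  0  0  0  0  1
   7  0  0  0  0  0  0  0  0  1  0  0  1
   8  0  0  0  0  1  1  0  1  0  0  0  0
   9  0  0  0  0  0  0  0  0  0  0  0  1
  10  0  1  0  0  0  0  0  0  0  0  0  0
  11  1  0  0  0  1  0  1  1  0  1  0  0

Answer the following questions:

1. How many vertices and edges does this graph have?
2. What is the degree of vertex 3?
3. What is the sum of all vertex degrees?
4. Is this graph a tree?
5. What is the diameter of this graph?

Count: 12 vertices, 13 edges.
Vertex 3 has neighbors [0], degree = 1.
Handshaking lemma: 2 * 13 = 26.
A tree on 12 vertices has 11 edges. This graph has 13 edges (2 extra). Not a tree.
Diameter (longest shortest path) = 6.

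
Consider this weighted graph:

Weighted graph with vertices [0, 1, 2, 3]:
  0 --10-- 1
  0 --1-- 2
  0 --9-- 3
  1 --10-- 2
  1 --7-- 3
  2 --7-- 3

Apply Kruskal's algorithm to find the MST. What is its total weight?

Applying Kruskal's algorithm (sort edges by weight, add if no cycle):
  Add (0,2) w=1
  Add (1,3) w=7
  Add (2,3) w=7
  Skip (0,3) w=9 (creates cycle)
  Skip (0,1) w=10 (creates cycle)
  Skip (1,2) w=10 (creates cycle)
MST weight = 15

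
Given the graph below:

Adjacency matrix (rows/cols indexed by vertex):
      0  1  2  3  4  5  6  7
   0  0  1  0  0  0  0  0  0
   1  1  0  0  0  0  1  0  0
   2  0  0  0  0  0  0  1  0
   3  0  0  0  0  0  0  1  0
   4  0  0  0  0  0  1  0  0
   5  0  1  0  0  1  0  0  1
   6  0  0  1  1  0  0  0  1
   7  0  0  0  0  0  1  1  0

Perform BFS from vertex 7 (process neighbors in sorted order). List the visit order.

BFS from vertex 7 (neighbors processed in ascending order):
Visit order: 7, 5, 6, 1, 4, 2, 3, 0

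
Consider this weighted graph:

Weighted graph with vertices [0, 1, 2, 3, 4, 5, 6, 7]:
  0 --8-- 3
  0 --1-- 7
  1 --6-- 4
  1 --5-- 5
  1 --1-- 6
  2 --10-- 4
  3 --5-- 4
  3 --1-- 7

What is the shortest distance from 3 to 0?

Using Dijkstra's algorithm from vertex 3:
Shortest path: 3 -> 7 -> 0
Total weight: 1 + 1 = 2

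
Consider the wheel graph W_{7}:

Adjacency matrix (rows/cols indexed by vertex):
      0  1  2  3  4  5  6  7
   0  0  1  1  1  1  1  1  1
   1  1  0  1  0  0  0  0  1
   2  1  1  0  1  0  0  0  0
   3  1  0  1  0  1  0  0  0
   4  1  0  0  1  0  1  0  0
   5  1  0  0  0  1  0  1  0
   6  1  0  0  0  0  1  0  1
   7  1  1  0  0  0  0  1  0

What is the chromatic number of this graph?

W_{7} = C_{7} plus a hub adjacent to every cycle vertex.
The outer cycle needs 3 colors (odd cycle); the hub is adjacent to all of them so needs a fresh color.
Chromatic number = 3 + 1 = 4.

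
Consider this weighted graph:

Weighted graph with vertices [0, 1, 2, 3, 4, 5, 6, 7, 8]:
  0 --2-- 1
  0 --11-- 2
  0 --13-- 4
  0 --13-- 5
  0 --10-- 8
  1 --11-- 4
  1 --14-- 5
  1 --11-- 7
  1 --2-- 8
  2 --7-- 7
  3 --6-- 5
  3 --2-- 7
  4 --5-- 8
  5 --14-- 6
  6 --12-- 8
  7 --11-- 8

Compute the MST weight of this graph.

Applying Kruskal's algorithm (sort edges by weight, add if no cycle):
  Add (0,1) w=2
  Add (1,8) w=2
  Add (3,7) w=2
  Add (4,8) w=5
  Add (3,5) w=6
  Add (2,7) w=7
  Skip (0,8) w=10 (creates cycle)
  Add (0,2) w=11
  Skip (1,7) w=11 (creates cycle)
  Skip (1,4) w=11 (creates cycle)
  Skip (7,8) w=11 (creates cycle)
  Add (6,8) w=12
  Skip (0,5) w=13 (creates cycle)
  Skip (0,4) w=13 (creates cycle)
  Skip (1,5) w=14 (creates cycle)
  Skip (5,6) w=14 (creates cycle)
MST weight = 47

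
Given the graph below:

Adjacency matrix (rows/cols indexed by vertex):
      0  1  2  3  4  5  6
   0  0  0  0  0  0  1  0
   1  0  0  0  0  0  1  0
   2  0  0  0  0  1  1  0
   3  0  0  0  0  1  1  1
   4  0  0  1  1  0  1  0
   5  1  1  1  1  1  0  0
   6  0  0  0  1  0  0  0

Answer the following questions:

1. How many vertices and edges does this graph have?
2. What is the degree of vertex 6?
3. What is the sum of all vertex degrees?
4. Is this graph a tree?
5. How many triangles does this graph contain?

Count: 7 vertices, 8 edges.
Vertex 6 has neighbors [3], degree = 1.
Handshaking lemma: 2 * 8 = 16.
A tree on 7 vertices has 6 edges. This graph has 8 edges (2 extra). Not a tree.
Number of triangles = 2.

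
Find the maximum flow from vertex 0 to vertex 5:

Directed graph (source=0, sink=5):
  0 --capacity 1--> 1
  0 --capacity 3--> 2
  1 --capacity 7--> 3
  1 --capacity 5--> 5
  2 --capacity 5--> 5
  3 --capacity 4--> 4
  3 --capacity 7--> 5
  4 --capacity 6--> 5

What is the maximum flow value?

Computing max flow:
  Flow on (0->1): 1/1
  Flow on (0->2): 3/3
  Flow on (1->5): 1/5
  Flow on (2->5): 3/5
Maximum flow = 4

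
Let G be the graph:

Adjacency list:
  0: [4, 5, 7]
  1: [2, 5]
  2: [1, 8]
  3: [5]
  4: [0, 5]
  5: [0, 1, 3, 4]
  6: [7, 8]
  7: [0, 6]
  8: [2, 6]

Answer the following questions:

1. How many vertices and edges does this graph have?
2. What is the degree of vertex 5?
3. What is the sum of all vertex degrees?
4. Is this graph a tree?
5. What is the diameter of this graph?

Count: 9 vertices, 10 edges.
Vertex 5 has neighbors [0, 1, 3, 4], degree = 4.
Handshaking lemma: 2 * 10 = 20.
A tree on 9 vertices has 8 edges. This graph has 10 edges (2 extra). Not a tree.
Diameter (longest shortest path) = 4.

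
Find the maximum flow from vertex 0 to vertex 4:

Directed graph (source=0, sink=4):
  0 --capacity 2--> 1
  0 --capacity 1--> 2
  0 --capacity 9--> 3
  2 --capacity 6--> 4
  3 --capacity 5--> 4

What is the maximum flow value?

Computing max flow:
  Flow on (0->2): 1/1
  Flow on (0->3): 5/9
  Flow on (2->4): 1/6
  Flow on (3->4): 5/5
Maximum flow = 6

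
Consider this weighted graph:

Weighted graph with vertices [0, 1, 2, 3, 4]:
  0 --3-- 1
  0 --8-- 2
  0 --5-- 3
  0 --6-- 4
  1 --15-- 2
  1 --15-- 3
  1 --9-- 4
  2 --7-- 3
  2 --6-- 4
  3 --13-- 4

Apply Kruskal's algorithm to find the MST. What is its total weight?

Applying Kruskal's algorithm (sort edges by weight, add if no cycle):
  Add (0,1) w=3
  Add (0,3) w=5
  Add (0,4) w=6
  Add (2,4) w=6
  Skip (2,3) w=7 (creates cycle)
  Skip (0,2) w=8 (creates cycle)
  Skip (1,4) w=9 (creates cycle)
  Skip (3,4) w=13 (creates cycle)
  Skip (1,2) w=15 (creates cycle)
  Skip (1,3) w=15 (creates cycle)
MST weight = 20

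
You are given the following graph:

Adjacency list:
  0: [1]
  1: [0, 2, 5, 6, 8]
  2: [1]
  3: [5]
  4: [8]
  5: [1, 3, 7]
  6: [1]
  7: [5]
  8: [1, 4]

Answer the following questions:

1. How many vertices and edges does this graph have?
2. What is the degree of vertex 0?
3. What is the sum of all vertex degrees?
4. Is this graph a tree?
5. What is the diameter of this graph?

Count: 9 vertices, 8 edges.
Vertex 0 has neighbors [1], degree = 1.
Handshaking lemma: 2 * 8 = 16.
A graph is a tree iff it is connected and has exactly n-1 edges. This graph is connected (all 9 vertices in one component) and has 9-1 = 8 edges. It is a tree.
Diameter (longest shortest path) = 4.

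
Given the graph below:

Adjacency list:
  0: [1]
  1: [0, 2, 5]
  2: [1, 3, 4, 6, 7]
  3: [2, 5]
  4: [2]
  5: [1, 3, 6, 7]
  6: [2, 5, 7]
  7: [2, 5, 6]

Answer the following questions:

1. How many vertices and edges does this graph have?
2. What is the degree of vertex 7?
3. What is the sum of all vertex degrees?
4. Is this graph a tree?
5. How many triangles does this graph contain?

Count: 8 vertices, 11 edges.
Vertex 7 has neighbors [2, 5, 6], degree = 3.
Handshaking lemma: 2 * 11 = 22.
A tree on 8 vertices has 7 edges. This graph has 11 edges (4 extra). Not a tree.
Number of triangles = 2.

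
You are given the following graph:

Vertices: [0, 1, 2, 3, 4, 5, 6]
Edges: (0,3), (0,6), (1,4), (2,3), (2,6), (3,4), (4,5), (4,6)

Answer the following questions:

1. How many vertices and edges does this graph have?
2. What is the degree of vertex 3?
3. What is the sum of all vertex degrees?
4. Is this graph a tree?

Count: 7 vertices, 8 edges.
Vertex 3 has neighbors [0, 2, 4], degree = 3.
Handshaking lemma: 2 * 8 = 16.
A tree on 7 vertices has 6 edges. This graph has 8 edges (2 extra). Not a tree.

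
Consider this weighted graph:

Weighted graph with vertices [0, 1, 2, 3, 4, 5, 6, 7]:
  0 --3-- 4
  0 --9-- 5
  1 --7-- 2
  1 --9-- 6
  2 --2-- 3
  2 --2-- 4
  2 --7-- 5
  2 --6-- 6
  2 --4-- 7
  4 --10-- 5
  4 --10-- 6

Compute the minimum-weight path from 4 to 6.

Using Dijkstra's algorithm from vertex 4:
Shortest path: 4 -> 2 -> 6
Total weight: 2 + 6 = 8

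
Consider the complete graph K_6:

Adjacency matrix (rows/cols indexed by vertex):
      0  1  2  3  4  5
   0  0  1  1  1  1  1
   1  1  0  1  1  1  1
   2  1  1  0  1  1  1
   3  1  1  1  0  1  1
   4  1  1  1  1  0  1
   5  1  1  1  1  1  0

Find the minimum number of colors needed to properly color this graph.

In K_6, every vertex is adjacent to every other vertex.
Each vertex needs a unique color.
Chromatic number = 6.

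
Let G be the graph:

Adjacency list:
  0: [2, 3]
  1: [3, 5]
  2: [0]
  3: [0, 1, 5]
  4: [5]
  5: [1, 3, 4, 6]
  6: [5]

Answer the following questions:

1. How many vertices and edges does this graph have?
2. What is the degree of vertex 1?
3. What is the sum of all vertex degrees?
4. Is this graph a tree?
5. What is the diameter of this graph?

Count: 7 vertices, 7 edges.
Vertex 1 has neighbors [3, 5], degree = 2.
Handshaking lemma: 2 * 7 = 14.
A tree on 7 vertices has 6 edges. This graph has 7 edges (1 extra). Not a tree.
Diameter (longest shortest path) = 4.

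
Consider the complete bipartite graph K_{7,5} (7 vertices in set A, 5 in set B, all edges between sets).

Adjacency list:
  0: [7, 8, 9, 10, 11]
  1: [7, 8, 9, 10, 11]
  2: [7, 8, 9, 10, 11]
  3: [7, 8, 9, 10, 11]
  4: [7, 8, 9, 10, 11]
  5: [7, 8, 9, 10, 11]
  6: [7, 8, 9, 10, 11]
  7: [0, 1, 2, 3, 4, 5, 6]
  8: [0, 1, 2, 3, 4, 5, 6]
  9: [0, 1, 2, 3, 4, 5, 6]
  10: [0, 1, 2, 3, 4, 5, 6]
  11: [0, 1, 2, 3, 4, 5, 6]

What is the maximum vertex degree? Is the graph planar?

Set-A vertices have degree 5; set-B vertices have degree 7. Maximum degree = max(7,5) = 7.
K_{7,5} contains K_{3,3} as a subgraph (since both sides have >= 3 vertices); by Kuratowski's theorem it is not planar.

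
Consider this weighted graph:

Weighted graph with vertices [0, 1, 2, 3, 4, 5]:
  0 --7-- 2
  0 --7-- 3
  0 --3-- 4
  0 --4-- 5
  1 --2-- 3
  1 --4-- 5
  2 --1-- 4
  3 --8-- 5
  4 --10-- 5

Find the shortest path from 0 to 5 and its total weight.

Using Dijkstra's algorithm from vertex 0:
Shortest path: 0 -> 5
Total weight: 4 = 4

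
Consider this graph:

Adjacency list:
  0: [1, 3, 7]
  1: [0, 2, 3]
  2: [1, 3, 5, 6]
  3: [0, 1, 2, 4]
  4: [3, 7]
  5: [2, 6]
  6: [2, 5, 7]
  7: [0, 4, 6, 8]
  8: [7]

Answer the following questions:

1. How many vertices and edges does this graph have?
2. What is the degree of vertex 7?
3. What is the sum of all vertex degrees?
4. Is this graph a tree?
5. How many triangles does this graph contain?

Count: 9 vertices, 13 edges.
Vertex 7 has neighbors [0, 4, 6, 8], degree = 4.
Handshaking lemma: 2 * 13 = 26.
A tree on 9 vertices has 8 edges. This graph has 13 edges (5 extra). Not a tree.
Number of triangles = 3.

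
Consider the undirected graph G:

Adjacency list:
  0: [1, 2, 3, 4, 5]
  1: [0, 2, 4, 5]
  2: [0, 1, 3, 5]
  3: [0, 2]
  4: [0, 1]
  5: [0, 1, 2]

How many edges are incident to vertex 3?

Vertex 3 has neighbors [0, 2], so deg(3) = 2.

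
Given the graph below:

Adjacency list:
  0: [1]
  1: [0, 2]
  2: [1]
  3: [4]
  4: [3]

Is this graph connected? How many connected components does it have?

Checking connectivity: the graph has 2 connected component(s).
Components: [[0, 1, 2], [3, 4]]. The graph is NOT connected.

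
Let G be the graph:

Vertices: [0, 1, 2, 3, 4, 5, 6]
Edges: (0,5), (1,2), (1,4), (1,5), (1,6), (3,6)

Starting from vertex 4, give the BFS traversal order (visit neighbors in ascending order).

BFS from vertex 4 (neighbors processed in ascending order):
Visit order: 4, 1, 2, 5, 6, 0, 3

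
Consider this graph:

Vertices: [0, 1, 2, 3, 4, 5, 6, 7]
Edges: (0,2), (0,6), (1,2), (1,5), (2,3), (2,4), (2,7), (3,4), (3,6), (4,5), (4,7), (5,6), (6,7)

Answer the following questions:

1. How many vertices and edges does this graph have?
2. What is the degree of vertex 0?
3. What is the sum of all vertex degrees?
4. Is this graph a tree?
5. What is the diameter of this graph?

Count: 8 vertices, 13 edges.
Vertex 0 has neighbors [2, 6], degree = 2.
Handshaking lemma: 2 * 13 = 26.
A tree on 8 vertices has 7 edges. This graph has 13 edges (6 extra). Not a tree.
Diameter (longest shortest path) = 2.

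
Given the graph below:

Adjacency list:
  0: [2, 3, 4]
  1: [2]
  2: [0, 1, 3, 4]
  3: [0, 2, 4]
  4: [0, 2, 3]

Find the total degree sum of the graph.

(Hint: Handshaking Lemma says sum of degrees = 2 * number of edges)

Count edges: 7 edges.
By Handshaking Lemma: sum of degrees = 2 * 7 = 14.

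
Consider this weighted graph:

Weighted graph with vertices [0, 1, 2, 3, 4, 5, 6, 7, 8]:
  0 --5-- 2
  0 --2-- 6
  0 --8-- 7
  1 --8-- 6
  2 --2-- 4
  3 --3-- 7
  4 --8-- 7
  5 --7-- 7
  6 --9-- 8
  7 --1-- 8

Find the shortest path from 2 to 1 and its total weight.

Using Dijkstra's algorithm from vertex 2:
Shortest path: 2 -> 0 -> 6 -> 1
Total weight: 5 + 2 + 8 = 15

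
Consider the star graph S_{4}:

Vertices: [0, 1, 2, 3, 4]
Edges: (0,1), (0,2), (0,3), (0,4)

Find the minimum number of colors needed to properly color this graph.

S_{4} has one hub adjacent to 4 leaves; leaves are pairwise non-adjacent.
Color the hub 0 and every leaf 1.
Chromatic number = 2.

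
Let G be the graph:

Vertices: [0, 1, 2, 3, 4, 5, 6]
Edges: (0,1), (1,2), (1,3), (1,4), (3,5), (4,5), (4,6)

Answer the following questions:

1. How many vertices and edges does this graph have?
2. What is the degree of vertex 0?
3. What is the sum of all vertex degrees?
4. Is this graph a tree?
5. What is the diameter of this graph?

Count: 7 vertices, 7 edges.
Vertex 0 has neighbors [1], degree = 1.
Handshaking lemma: 2 * 7 = 14.
A tree on 7 vertices has 6 edges. This graph has 7 edges (1 extra). Not a tree.
Diameter (longest shortest path) = 3.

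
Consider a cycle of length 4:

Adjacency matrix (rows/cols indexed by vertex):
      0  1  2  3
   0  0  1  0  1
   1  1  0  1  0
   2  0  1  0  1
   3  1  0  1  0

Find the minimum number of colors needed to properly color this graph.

This is an even cycle (C_4). Even cycles are bipartite.
Chromatic number = 2.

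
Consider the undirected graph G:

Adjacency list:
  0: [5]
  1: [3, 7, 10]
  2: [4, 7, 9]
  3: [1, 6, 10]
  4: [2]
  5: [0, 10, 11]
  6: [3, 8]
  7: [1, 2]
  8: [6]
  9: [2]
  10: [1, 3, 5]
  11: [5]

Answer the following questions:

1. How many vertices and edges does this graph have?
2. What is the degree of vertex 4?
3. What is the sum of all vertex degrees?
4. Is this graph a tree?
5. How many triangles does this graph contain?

Count: 12 vertices, 12 edges.
Vertex 4 has neighbors [2], degree = 1.
Handshaking lemma: 2 * 12 = 24.
A tree on 12 vertices has 11 edges. This graph has 12 edges (1 extra). Not a tree.
Number of triangles = 1.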